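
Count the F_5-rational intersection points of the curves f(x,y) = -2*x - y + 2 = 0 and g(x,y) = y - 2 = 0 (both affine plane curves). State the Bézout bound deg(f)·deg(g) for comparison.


Common zeros: {(0, 2)}; count = 1; Bézout bound = 1.

deg(f) = 1, deg(g) = 1, so Bézout bound = 1.
Scan x ∈ F_5. For each x, list the y ∈ F_5 with f(x, y) ≡ 0 and those with g(x, y) ≡ 0 (mod 5); the common zeros in that column are the intersection.
  x = 0: f ≡ 0 at y ∈ {2}; g ≡ 0 at y ∈ {2}; common: {2}.
  x = 1: f ≡ 0 at y ∈ {0}; g ≡ 0 at y ∈ {2}; common: ∅.
  x = 2: f ≡ 0 at y ∈ {3}; g ≡ 0 at y ∈ {2}; common: ∅.
  x = 3: f ≡ 0 at y ∈ {1}; g ≡ 0 at y ∈ {2}; common: ∅.
  x = 4: f ≡ 0 at y ∈ {4}; g ≡ 0 at y ∈ {2}; common: ∅.
Collecting: common zeros = {(0, 2)}, so the count is 1.
Comparison with the Bézout bound: 1 ≤ 1 = deg(f)·deg(g), as expected for curves with no common component (the bound is attained).


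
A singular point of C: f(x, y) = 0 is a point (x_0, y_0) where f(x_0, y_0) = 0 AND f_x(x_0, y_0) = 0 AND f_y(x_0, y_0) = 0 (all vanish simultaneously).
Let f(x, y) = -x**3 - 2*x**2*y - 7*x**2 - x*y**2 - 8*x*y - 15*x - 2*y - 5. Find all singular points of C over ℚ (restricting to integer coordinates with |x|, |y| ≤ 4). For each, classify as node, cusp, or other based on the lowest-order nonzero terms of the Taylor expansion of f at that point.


Singular points: {(-1, -2)}; classification: cusp.

Compute partial derivatives:
  f_x = -3*x**2 - 4*x*y - 14*x - y**2 - 8*y - 15.
  f_y = -2*x**2 - 2*x*y - 8*x - 2.
Scan x_0 ∈ {−4, ..., 4}. For each x_0, f_y(x_0, y) is a polynomial in y; find its integer roots y ∈ {−4, ..., 4}, then test f_x and f at those candidates.
  x = -4: f_y(-4, y) = 8*y - 2; no integer root y with |y| ≤ 4.
  x = -3: f_y(-3, y) = 6*y + 4; no integer root y with |y| ≤ 4.
  x = -2: f_y(-2, y) = 4*y + 6; no integer root y with |y| ≤ 4.
  x = -1: f_y(-1, y) = 2*y + 4; vanishes at y ∈ {-2}. (-1, -2): f_x = 0, f = 0 — SINGULAR.
  x = 0: f_y(0, y) = -2; no integer root y with |y| ≤ 4.
  x = 1: f_y(1, y) = -2*y - 12; no integer root y with |y| ≤ 4.
  x = 2: f_y(2, y) = -4*y - 26; no integer root y with |y| ≤ 4.
  x = 3: f_y(3, y) = -6*y - 44; no integer root y with |y| ≤ 4.
  x = 4: f_y(4, y) = -8*y - 66; no integer root y with |y| ≤ 4.
Only singular point on the grid: (-1, -2).
Classify: substitute x = -1 + u, y = -2 + v and expand: f = -u**3 - 2*u**2*v - u*v**2 + v**2.
No constant or linear terms (consistent with a singular point). Quadratic part: v**2. Cubic part: -u**3 - 2*u**2*v - u*v**2.
The quadratic part v**2 is a perfect square, so there is a single (double) tangent line v = 0, i.e. y = -2. Restricting the cubic part to that line (v = 0) leaves -u**3 ≠ 0, so f is not divisible by v and the branch is v² ≈ u**3 to lowest order — this is a cusp.
Classification: cusp.


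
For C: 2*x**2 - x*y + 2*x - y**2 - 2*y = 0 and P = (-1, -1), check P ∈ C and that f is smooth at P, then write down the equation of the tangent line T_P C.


Tangent line at P: -x + y = 0.

Step 1: f(-1, -1) = 0, so P lies on C.
Step 2: partial derivatives
  f_x(x, y) = 4*x - y + 2, f_y(x, y) = -x - 2*y - 2.
  f_x(P) = -1, f_y(P) = 1 (gradient nonzero, so P is smooth).
Step 3: tangent line at P: -1·(x − -1) + 1·(y − -1) = 0.
Expanding: -x + y = 0.


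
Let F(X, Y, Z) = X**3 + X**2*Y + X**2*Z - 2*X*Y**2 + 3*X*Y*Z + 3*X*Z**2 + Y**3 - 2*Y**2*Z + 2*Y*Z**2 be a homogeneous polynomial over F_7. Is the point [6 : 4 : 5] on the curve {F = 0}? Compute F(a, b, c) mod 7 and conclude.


F(6,4,5) ≡ 2 (mod 7); P is NOT on the curve.

Evaluate F(6, 4, 5) term-by-term (mod 7).
  X**3 ↦ 1·216·1·1 = 216
  X**2*Y ↦ 1·36·4·1 = 144
  X**2*Z ↦ 1·36·1·5 = 180
  -2*X*Y**2 ↦ -2·6·16·1 = -192
  3*X*Y*Z ↦ 3·6·4·5 = 360
  3*X*Z**2 ↦ 3·6·1·25 = 450
  Y**3 ↦ 1·1·64·1 = 64
  -2*Y**2*Z ↦ -2·1·16·5 = -160
  2*Y*Z**2 ↦ 2·1·4·25 = 200
Sum: F(6, 4, 5) = (216) + (144) + (180) + (-192) + (360) + (450) + (64) + (-160) + (200) = 1262.
Reducing mod 7: 1262 ≡ 2 (mod 7).
Since F(a, b, c) ≡ 2 ≠ 0 (mod 7), P does NOT lie on the curve.


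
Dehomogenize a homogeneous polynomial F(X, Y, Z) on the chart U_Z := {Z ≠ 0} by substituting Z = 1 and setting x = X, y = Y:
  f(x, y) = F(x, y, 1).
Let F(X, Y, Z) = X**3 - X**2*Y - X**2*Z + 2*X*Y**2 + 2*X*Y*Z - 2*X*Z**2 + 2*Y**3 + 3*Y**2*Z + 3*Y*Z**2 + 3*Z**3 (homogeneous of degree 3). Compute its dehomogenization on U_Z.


f(x, y) = x**3 - x**2*y - x**2 + 2*x*y**2 + 2*x*y - 2*x + 2*y**3 + 3*y**2 + 3*y + 3

On U_Z we set Z = 1. Each monomial c·X^i·Y^j·Z^k in F becomes c·x^i·y^j·1^k = c·x^i·y^j.
Substituting Z = 1: F(X, Y, 1) = x**3 - x**2*y - x**2 + 2*x*y**2 + 2*x*y - 2*x + 2*y**3 + 3*y**2 + 3*y + 3.
Note: deg(f) ≤ deg(F) = 3; strict inequality happens when F is divisible by Z (lost terms).


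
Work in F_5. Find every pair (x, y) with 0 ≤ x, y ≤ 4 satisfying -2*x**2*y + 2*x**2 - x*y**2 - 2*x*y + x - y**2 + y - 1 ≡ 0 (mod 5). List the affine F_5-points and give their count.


Affine F_5-points: {(1, 3), (2, 1), (2, 2), (3, 0), (3, 3), (4, 0)}; count = 6.

For each of the 25 pairs (x, y) ∈ F_5², evaluate f(x, y) mod 5. Record the zeros.
  x = 0: [0↦4, 1↦4, 2↦2, 3↦3, 4↦2]  zeros at y ∈ ∅
  x = 1: [0↦2, 1↦2, 2↦3, 3↦0, 4↦3]  zeros at y ∈ {3}
  x = 2: [0↦4, 1↦0, 2↦0, 3↦4, 4↦2]  zeros at y ∈ {1, 2}
  x = 3: [0↦0, 1↦3, 2↦3, 3↦0, 4↦4]  zeros at y ∈ {0, 3}
  x = 4: [0↦0, 1↦1, 2↦2, 3↦3, 4↦4]  zeros at y ∈ {0}
Collecting zeros: affine points = {(1, 3), (2, 1), (2, 2), (3, 0), (3, 3), (4, 0)}.
Total count |C(F_5)_aff| = 6.


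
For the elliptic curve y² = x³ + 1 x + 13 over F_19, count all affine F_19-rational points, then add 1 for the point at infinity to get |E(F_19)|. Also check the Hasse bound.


Affine points = {(2, 2), (2, 17), (3, 9), (3, 10), (4, 9), (4, 10), (6, 8), (6, 11), (8, 1), (8, 18), (10, 4), (10, 15), (11, 5), (11, 14), (12, 9), (12, 10), (13, 0), (14, 4), (14, 15), (18, 7), (18, 12)}; affine count = 21; |E(F_19)| = 22.

Discriminant check: Δ ∝ 4a³ + 27b² = 4·1³ + 27·13² = 4·1 + 27·169 ≡ 7 (mod 19). Nonzero ⇒ E is nonsingular.
For each x ∈ F_19, compute rhs = x³ + 1·x + 13 mod 19, then count y ∈ F_19 with y² ≡ rhs.
  x = 0: rhs = 13, matching y values: none (0 points).
  x = 1: rhs = 15, matching y values: none (0 points).
  x = 2: rhs = 4, matching y values: 2, 17 (2 points).
  x = 3: rhs = 5, matching y values: 9, 10 (2 points).
  x = 4: rhs = 5, matching y values: 9, 10 (2 points).
  x = 5: rhs = 10, matching y values: none (0 points).
  x = 6: rhs = 7, matching y values: 8, 11 (2 points).
  x = 7: rhs = 2, matching y values: none (0 points).
  x = 8: rhs = 1, matching y values: 1, 18 (2 points).
  x = 9: rhs = 10, matching y values: none (0 points).
  x = 10: rhs = 16, matching y values: 4, 15 (2 points).
  x = 11: rhs = 6, matching y values: 5, 14 (2 points).
  x = 12: rhs = 5, matching y values: 9, 10 (2 points).
  x = 13: rhs = 0, matching y values: 0 (1 points).
  x = 14: rhs = 16, matching y values: 4, 15 (2 points).
  x = 15: rhs = 2, matching y values: none (0 points).
  x = 16: rhs = 2, matching y values: none (0 points).
  x = 17: rhs = 3, matching y values: none (0 points).
  x = 18: rhs = 11, matching y values: 7, 12 (2 points).
Total affine count: 21.
Full point count |E(F_19)| = 21 + 1 = 22.
Hasse bound: |22 − (19+1)| = |2| = 2 ≤ 2√19 ≈ 8.7178 ✓.


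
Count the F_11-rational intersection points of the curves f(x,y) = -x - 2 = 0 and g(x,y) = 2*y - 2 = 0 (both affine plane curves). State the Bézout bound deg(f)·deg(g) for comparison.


Common zeros: {(9, 1)}; count = 1; Bézout bound = 1.

deg(f) = 1, deg(g) = 1, so Bézout bound = 1.
Scan x ∈ F_11. For each x, list the y ∈ F_11 with f(x, y) ≡ 0 and those with g(x, y) ≡ 0 (mod 11); the common zeros in that column are the intersection.
  x = 0: f ≡ 0 at y ∈ ∅; g ≡ 0 at y ∈ {1}; common: ∅.
  x = 1: f ≡ 0 at y ∈ ∅; g ≡ 0 at y ∈ {1}; common: ∅.
  x = 2: f ≡ 0 at y ∈ ∅; g ≡ 0 at y ∈ {1}; common: ∅.
  x = 3: f ≡ 0 at y ∈ ∅; g ≡ 0 at y ∈ {1}; common: ∅.
  x = 4: f ≡ 0 at y ∈ ∅; g ≡ 0 at y ∈ {1}; common: ∅.
  x = 5: f ≡ 0 at y ∈ ∅; g ≡ 0 at y ∈ {1}; common: ∅.
  x = 6: f ≡ 0 at y ∈ ∅; g ≡ 0 at y ∈ {1}; common: ∅.
  x = 7: f ≡ 0 at y ∈ ∅; g ≡ 0 at y ∈ {1}; common: ∅.
  x = 8: f ≡ 0 at y ∈ ∅; g ≡ 0 at y ∈ {1}; common: ∅.
  x = 9: f ≡ 0 at y ∈ {0, 1, 2, 3, 4, 5, 6, 7, 8, 9, 10}; g ≡ 0 at y ∈ {1}; common: {1}.
  x = 10: f ≡ 0 at y ∈ ∅; g ≡ 0 at y ∈ {1}; common: ∅.
Collecting: common zeros = {(9, 1)}, so the count is 1.
Comparison with the Bézout bound: 1 ≤ 1 = deg(f)·deg(g), as expected for curves with no common component (the bound is attained).


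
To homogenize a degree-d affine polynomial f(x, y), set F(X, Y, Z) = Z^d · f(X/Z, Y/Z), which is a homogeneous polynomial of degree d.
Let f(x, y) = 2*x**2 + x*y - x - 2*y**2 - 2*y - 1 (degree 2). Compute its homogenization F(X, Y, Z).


F(X, Y, Z) = 2*X**2 + X*Y - X*Z - 2*Y**2 - 2*Y*Z - Z**2

deg(f) = 2.
Substitute x = X/Z, y = Y/Z into f, then multiply by Z^2.
  monomial 2·x^2·y^0 ↦ 2·X^2·Y^0·Z^0.
  monomial 1·x^1·y^1 ↦ 1·X^1·Y^1·Z^0.
  monomial -1·x^1·y^0 ↦ -1·X^1·Y^0·Z^1.
  monomial -2·x^0·y^2 ↦ -2·X^0·Y^2·Z^0.
  monomial -2·x^0·y^1 ↦ -2·X^0·Y^1·Z^1.
  monomial -1·x^0·y^0 ↦ -1·X^0·Y^0·Z^2.
Collecting: F(X, Y, Z) = 2*X**2 + X*Y - X*Z - 2*Y**2 - 2*Y*Z - Z**2.


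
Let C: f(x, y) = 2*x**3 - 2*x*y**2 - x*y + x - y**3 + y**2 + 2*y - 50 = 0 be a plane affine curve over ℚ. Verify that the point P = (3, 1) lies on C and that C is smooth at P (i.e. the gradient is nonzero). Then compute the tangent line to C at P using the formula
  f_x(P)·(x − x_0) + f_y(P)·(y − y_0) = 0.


Tangent line at P: 52*x - 14*y - 142 = 0.

Step 1: f(3, 1) = 0, so P lies on C.
Step 2: partial derivatives
  f_x(x, y) = 6*x**2 - 2*y**2 - y + 1, f_y(x, y) = -4*x*y - x - 3*y**2 + 2*y + 2.
  f_x(P) = 52, f_y(P) = -14 (gradient nonzero, so P is smooth).
Step 3: tangent line at P: 52·(x − 3) + -14·(y − 1) = 0.
Expanding: 52*x - 14*y - 142 = 0.


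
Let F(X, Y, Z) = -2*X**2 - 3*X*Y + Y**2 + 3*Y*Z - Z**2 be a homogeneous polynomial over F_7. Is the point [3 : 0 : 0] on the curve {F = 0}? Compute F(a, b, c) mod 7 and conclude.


F(3,0,0) ≡ 3 (mod 7); P is NOT on the curve.

Evaluate F(3, 0, 0) term-by-term (mod 7).
  -2*X**2 ↦ -2·9·1·1 = -18
  -3*X*Y ↦ -3·3·0·1 = 0
  Y**2 ↦ 1·1·0·1 = 0
  3*Y*Z ↦ 3·1·0·0 = 0
  -Z**2 ↦ -1·1·1·0 = 0
Sum: F(3, 0, 0) = (-18) + (0) + (0) + (0) + (0) = -18.
Reducing mod 7: -18 ≡ 3 (mod 7).
Since F(a, b, c) ≡ 3 ≠ 0 (mod 7), P does NOT lie on the curve.


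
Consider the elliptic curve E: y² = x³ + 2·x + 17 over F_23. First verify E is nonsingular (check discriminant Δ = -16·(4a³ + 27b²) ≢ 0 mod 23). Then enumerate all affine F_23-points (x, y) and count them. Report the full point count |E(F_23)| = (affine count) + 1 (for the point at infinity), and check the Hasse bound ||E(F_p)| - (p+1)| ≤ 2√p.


Affine points = {(2, 11), (2, 12), (3, 2), (3, 21), (7, 11), (7, 12), (8, 4), (8, 19), (10, 5), (10, 18), (11, 6), (11, 17), (13, 3), (13, 20), (14, 11), (14, 12), (15, 8), (15, 15)}; affine count = 18; |E(F_23)| = 19.

Discriminant check: Δ ∝ 4a³ + 27b² = 4·2³ + 27·17² = 4·8 + 27·289 ≡ 15 (mod 23). Nonzero ⇒ E is nonsingular.
For each x ∈ F_23, compute rhs = x³ + 2·x + 17 mod 23, then count y ∈ F_23 with y² ≡ rhs.
  x = 0: rhs = 17, matching y values: none (0 points).
  x = 1: rhs = 20, matching y values: none (0 points).
  x = 2: rhs = 6, matching y values: 11, 12 (2 points).
  x = 3: rhs = 4, matching y values: 2, 21 (2 points).
  x = 4: rhs = 20, matching y values: none (0 points).
  x = 5: rhs = 14, matching y values: none (0 points).
  x = 6: rhs = 15, matching y values: none (0 points).
  x = 7: rhs = 6, matching y values: 11, 12 (2 points).
  x = 8: rhs = 16, matching y values: 4, 19 (2 points).
  x = 9: rhs = 5, matching y values: none (0 points).
  x = 10: rhs = 2, matching y values: 5, 18 (2 points).
  x = 11: rhs = 13, matching y values: 6, 17 (2 points).
  x = 12: rhs = 21, matching y values: none (0 points).
  x = 13: rhs = 9, matching y values: 3, 20 (2 points).
  x = 14: rhs = 6, matching y values: 11, 12 (2 points).
  x = 15: rhs = 18, matching y values: 8, 15 (2 points).
  x = 16: rhs = 5, matching y values: none (0 points).
  x = 17: rhs = 19, matching y values: none (0 points).
  x = 18: rhs = 20, matching y values: none (0 points).
  x = 19: rhs = 14, matching y values: none (0 points).
  x = 20: rhs = 7, matching y values: none (0 points).
  x = 21: rhs = 5, matching y values: none (0 points).
  x = 22: rhs = 14, matching y values: none (0 points).
Total affine count: 18.
Full point count |E(F_23)| = 18 + 1 = 19.
Hasse bound: |19 − (23+1)| = |-5| = 5 ≤ 2√23 ≈ 9.5917 ✓.


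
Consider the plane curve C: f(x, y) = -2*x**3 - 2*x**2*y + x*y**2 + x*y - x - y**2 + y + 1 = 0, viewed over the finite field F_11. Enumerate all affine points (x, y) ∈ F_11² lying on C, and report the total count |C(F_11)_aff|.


Affine F_11-points: {(0, 4), (0, 8), (2, 6), (2, 10), (5, 5), (5, 6), (9, 2), (9, 6), (10, 1), (10, 9)}; count = 10.

For each of the 121 pairs (x, y) ∈ F_11², evaluate f(x, y) mod 11. Record the zeros.
  x = 0: [0↦1, 1↦1, 2↦10, 3↦6, 4↦0, 5↦3, 6↦4, 7↦3, 8↦0, 9↦6, 10↦10]  zeros at y ∈ {4, 8}
  x = 1: [0↦9, 1↦9, 2↦9, 3↦9, 4↦9, 5↦9, 6↦9, 7↦9, 8↦9, 9↦9, 10↦9]  zeros at y ∈ ∅
  x = 2: [0↦5, 1↦1, 2↦10, 3↦10, 4↦1, 5↦5, 6↦0, 7↦8, 8↦7, 9↦8, 10↦0]  zeros at y ∈ {6, 10}
  x = 3: [0↦10, 1↦9, 2↦1, 3↦8, 4↦8, 5↦1, 6↦9, 7↦10, 8↦4, 9↦2, 10↦4]  zeros at y ∈ ∅
  x = 4: [0↦1, 1↦10, 2↦3, 3↦2, 4↦7, 5↦7, 6↦2, 7↦3, 8↦10, 9↦1, 10↦9]  zeros at y ∈ ∅
  x = 5: [0↦10, 1↦3, 2↦4, 3↦2, 4↦8, 5↦0, 6↦0, 7↦8, 8↦2, 9↦4, 10↦3]  zeros at y ∈ {5, 6}
  x = 6: [0↦3, 1↦9, 2↦3, 3↦7, 4↦10, 5↦1, 6↦2, 7↦2, 8↦1, 9↦10, 10↦7]  zeros at y ∈ ∅
  x = 7: [0↦1, 1↦5, 2↦10, 3↦5, 4↦1, 5↦9, 6↦7, 7↦6, 8↦6, 9↦7, 10↦9]  zeros at y ∈ ∅
  x = 8: [0↦3, 1↦1, 2↦2, 3↦6, 4↦2, 5↦1, 6↦3, 7↦8, 8↦5, 9↦5, 10↦8]  zeros at y ∈ ∅
  x = 9: [0↦8, 1↦7, 2↦0, 3↦9, 4↦1, 5↦9, 6↦0, 7↦7, 8↦8, 9↦3, 10↦3]  zeros at y ∈ {2, 6}
  x = 10: [0↦4, 1↦0, 2↦3, 3↦2, 4↦8, 5↦10, 6↦8, 7↦2, 8↦3, 9↦0, 10↦4]  zeros at y ∈ {1, 9}
Collecting zeros: affine points = {(0, 4), (0, 8), (2, 6), (2, 10), (5, 5), (5, 6), (9, 2), (9, 6), (10, 1), (10, 9)}.
Total count |C(F_11)_aff| = 10.


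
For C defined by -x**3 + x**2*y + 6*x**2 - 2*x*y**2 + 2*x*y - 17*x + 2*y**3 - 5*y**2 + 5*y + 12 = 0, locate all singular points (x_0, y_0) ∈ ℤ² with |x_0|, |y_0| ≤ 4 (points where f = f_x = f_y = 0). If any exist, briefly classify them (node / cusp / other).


Singular points: {(3, 2)}; classification: node.

Compute partial derivatives:
  f_x = -3*x**2 + 2*x*y + 12*x - 2*y**2 + 2*y - 17.
  f_y = x**2 - 4*x*y + 2*x + 6*y**2 - 10*y + 5.
Scan x_0 ∈ {−4, ..., 4}. For each x_0, f_y(x_0, y) is a polynomial in y; find its integer roots y ∈ {−4, ..., 4}, then test f_x and f at those candidates.
  x = -4: f_y(-4, y) = 6*y**2 + 6*y + 13; no integer root y with |y| ≤ 4.
  x = -3: f_y(-3, y) = 6*y**2 + 2*y + 8; no integer root y with |y| ≤ 4.
  x = -2: f_y(-2, y) = 6*y**2 - 2*y + 5; no integer root y with |y| ≤ 4.
  x = -1: f_y(-1, y) = 6*y**2 - 6*y + 4; no integer root y with |y| ≤ 4.
  x = 0: f_y(0, y) = 6*y**2 - 10*y + 5; no integer root y with |y| ≤ 4.
  x = 1: f_y(1, y) = 6*y**2 - 14*y + 8; vanishes at y ∈ {1}. (1, 1): f_x = -6 ≠ 0.
  x = 2: f_y(2, y) = 6*y**2 - 18*y + 13; no integer root y with |y| ≤ 4.
  x = 3: f_y(3, y) = 6*y**2 - 22*y + 20; vanishes at y ∈ {2}. (3, 2): f_x = 0, f = 0 — SINGULAR.
  x = 4: f_y(4, y) = 6*y**2 - 26*y + 29; no integer root y with |y| ≤ 4.
Only singular point on the grid: (3, 2).
Classify: substitute x = 3 + u, y = 2 + v and expand: f = -u**3 + u**2*v - u**2 - 2*u*v**2 + 2*v**3 + v**2.
No constant or linear terms (consistent with a singular point). Quadratic part: -u**2 + v**2. Cubic part: -u**3 + u**2*v - 2*u*v**2 + 2*v**3.
The quadratic part v**2 - u**2 = (v − u)(v + u) splits into two distinct linear factors, so there are two distinct tangent lines y − 2 = ±(x − 3) — this is a node (ordinary double point).
Classification: node.


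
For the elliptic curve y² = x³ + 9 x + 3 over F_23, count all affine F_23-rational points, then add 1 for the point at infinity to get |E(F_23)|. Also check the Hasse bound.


Affine points = {(0, 7), (0, 16), (1, 6), (1, 17), (2, 11), (2, 12), (5, 9), (5, 14), (7, 8), (7, 15), (8, 9), (8, 14), (9, 10), (9, 13), (10, 9), (10, 14), (17, 3), (17, 20), (19, 8), (19, 15), (20, 8), (20, 15), (21, 0), (22, 4), (22, 19)}; affine count = 25; |E(F_23)| = 26.

Discriminant check: Δ ∝ 4a³ + 27b² = 4·9³ + 27·3² = 4·729 + 27·9 ≡ 8 (mod 23). Nonzero ⇒ E is nonsingular.
For each x ∈ F_23, compute rhs = x³ + 9·x + 3 mod 23, then count y ∈ F_23 with y² ≡ rhs.
  x = 0: rhs = 3, matching y values: 7, 16 (2 points).
  x = 1: rhs = 13, matching y values: 6, 17 (2 points).
  x = 2: rhs = 6, matching y values: 11, 12 (2 points).
  x = 3: rhs = 11, matching y values: none (0 points).
  x = 4: rhs = 11, matching y values: none (0 points).
  x = 5: rhs = 12, matching y values: 9, 14 (2 points).
  x = 6: rhs = 20, matching y values: none (0 points).
  x = 7: rhs = 18, matching y values: 8, 15 (2 points).
  x = 8: rhs = 12, matching y values: 9, 14 (2 points).
  x = 9: rhs = 8, matching y values: 10, 13 (2 points).
  x = 10: rhs = 12, matching y values: 9, 14 (2 points).
  x = 11: rhs = 7, matching y values: none (0 points).
  x = 12: rhs = 22, matching y values: none (0 points).
  x = 13: rhs = 17, matching y values: none (0 points).
  x = 14: rhs = 21, matching y values: none (0 points).
  x = 15: rhs = 17, matching y values: none (0 points).
  x = 16: rhs = 11, matching y values: none (0 points).
  x = 17: rhs = 9, matching y values: 3, 20 (2 points).
  x = 18: rhs = 17, matching y values: none (0 points).
  x = 19: rhs = 18, matching y values: 8, 15 (2 points).
  x = 20: rhs = 18, matching y values: 8, 15 (2 points).
  x = 21: rhs = 0, matching y values: 0 (1 points).
  x = 22: rhs = 16, matching y values: 4, 19 (2 points).
Total affine count: 25.
Full point count |E(F_23)| = 25 + 1 = 26.
Hasse bound: |26 − (23+1)| = |2| = 2 ≤ 2√23 ≈ 9.5917 ✓.


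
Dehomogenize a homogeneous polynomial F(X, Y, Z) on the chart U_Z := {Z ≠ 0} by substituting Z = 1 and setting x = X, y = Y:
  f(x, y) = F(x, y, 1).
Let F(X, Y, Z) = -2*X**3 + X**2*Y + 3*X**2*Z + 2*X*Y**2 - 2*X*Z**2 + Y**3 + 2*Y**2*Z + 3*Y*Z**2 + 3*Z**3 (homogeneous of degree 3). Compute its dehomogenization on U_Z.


f(x, y) = -2*x**3 + x**2*y + 3*x**2 + 2*x*y**2 - 2*x + y**3 + 2*y**2 + 3*y + 3

On U_Z we set Z = 1. Each monomial c·X^i·Y^j·Z^k in F becomes c·x^i·y^j·1^k = c·x^i·y^j.
Substituting Z = 1: F(X, Y, 1) = -2*x**3 + x**2*y + 3*x**2 + 2*x*y**2 - 2*x + y**3 + 2*y**2 + 3*y + 3.
Note: deg(f) ≤ deg(F) = 3; strict inequality happens when F is divisible by Z (lost terms).


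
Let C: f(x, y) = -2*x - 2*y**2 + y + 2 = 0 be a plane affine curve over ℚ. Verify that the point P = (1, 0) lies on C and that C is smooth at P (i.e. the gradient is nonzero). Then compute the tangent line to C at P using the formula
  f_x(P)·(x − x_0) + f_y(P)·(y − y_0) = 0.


Tangent line at P: -2*x + y + 2 = 0.

Step 1: f(1, 0) = 0, so P lies on C.
Step 2: partial derivatives
  f_x(x, y) = -2, f_y(x, y) = 1 - 4*y.
  f_x(P) = -2, f_y(P) = 1 (gradient nonzero, so P is smooth).
Step 3: tangent line at P: -2·(x − 1) + 1·(y − 0) = 0.
Expanding: -2*x + y + 2 = 0.


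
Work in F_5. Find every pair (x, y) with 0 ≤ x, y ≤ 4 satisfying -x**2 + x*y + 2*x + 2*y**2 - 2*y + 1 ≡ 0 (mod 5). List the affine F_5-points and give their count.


Affine F_5-points: {(0, 2), (0, 4), (1, 4), (4, 2)}; count = 4.

For each of the 25 pairs (x, y) ∈ F_5², evaluate f(x, y) mod 5. Record the zeros.
  x = 0: [0↦1, 1↦1, 2↦0, 3↦3, 4↦0]  zeros at y ∈ {2, 4}
  x = 1: [0↦2, 1↦3, 2↦3, 3↦2, 4↦0]  zeros at y ∈ {4}
  x = 2: [0↦1, 1↦3, 2↦4, 3↦4, 4↦3]  zeros at y ∈ ∅
  x = 3: [0↦3, 1↦1, 2↦3, 3↦4, 4↦4]  zeros at y ∈ ∅
  x = 4: [0↦3, 1↦2, 2↦0, 3↦2, 4↦3]  zeros at y ∈ {2}
Collecting zeros: affine points = {(0, 2), (0, 4), (1, 4), (4, 2)}.
Total count |C(F_5)_aff| = 4.


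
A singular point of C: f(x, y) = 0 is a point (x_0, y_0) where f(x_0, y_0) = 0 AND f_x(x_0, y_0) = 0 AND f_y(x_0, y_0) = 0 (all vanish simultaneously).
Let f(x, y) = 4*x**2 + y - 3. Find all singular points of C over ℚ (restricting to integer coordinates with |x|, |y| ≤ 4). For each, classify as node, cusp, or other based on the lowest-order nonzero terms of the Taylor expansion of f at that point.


No singular points in the scanned grid; C is smooth there.

Compute partial derivatives:
  f_x = 8*x.
  f_y = 1.
f_y = 1 is a nonzero constant, so f_y never vanishes: no point (x, y) can satisfy f = f_x = f_y = 0. In particular no (x, y) ∈ {−4, ..., 4}² is singular; the curve is smooth.


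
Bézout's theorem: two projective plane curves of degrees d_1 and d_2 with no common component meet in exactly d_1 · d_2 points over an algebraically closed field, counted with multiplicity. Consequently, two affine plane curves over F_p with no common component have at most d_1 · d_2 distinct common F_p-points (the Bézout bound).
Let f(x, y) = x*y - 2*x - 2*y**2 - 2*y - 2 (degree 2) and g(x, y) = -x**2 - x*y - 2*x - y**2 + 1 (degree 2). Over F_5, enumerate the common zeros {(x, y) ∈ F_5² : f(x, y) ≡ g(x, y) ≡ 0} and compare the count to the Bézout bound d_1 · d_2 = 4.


Common zeros: ∅; count = 0; Bézout bound = 4.

deg(f) = 2, deg(g) = 2, so Bézout bound = 4.
Scan x ∈ F_5. For each x, list the y ∈ F_5 with f(x, y) ≡ 0 and those with g(x, y) ≡ 0 (mod 5); the common zeros in that column are the intersection.
  x = 0: f ≡ 0 at y ∈ ∅; g ≡ 0 at y ∈ {1, 4}; common: ∅.
  x = 1: f ≡ 0 at y ∈ {3, 4}; g ≡ 0 at y ∈ ∅; common: ∅.
  x = 2: f ≡ 0 at y ∈ ∅; g ≡ 0 at y ∈ {1, 2}; common: ∅.
  x = 3: f ≡ 0 at y ∈ ∅; g ≡ 0 at y ∈ ∅; common: ∅.
  x = 4: f ≡ 0 at y ∈ {0, 1}; g ≡ 0 at y ∈ {2, 4}; common: ∅.
Collecting: common zeros = ∅, so the count is 0.
Comparison with the Bézout bound: 0 ≤ 4 = deg(f)·deg(g), as expected for curves with no common component (the affine F_5-count falls short of the bound because intersections may lie at infinity, over extension fields, or carry multiplicity).


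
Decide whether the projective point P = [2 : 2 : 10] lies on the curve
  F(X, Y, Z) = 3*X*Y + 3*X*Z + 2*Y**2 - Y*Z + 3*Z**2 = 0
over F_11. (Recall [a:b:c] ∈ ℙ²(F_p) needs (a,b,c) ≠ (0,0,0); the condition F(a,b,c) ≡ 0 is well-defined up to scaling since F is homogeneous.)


F(2,2,10) ≡ 8 (mod 11); P is NOT on the curve.

Evaluate F(2, 2, 10) term-by-term (mod 11).
  3*X*Y ↦ 3·2·2·1 = 12
  3*X*Z ↦ 3·2·1·10 = 60
  2*Y**2 ↦ 2·1·4·1 = 8
  -Y*Z ↦ -1·1·2·10 = -20
  3*Z**2 ↦ 3·1·1·100 = 300
Sum: F(2, 2, 10) = (12) + (60) + (8) + (-20) + (300) = 360.
Reducing mod 11: 360 ≡ 8 (mod 11).
Since F(a, b, c) ≡ 8 ≠ 0 (mod 11), P does NOT lie on the curve.


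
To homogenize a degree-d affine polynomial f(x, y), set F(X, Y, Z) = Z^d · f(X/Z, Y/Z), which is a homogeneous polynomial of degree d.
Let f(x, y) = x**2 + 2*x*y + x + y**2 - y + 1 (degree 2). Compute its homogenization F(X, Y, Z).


F(X, Y, Z) = X**2 + 2*X*Y + X*Z + Y**2 - Y*Z + Z**2

deg(f) = 2.
Substitute x = X/Z, y = Y/Z into f, then multiply by Z^2.
  monomial 1·x^2·y^0 ↦ 1·X^2·Y^0·Z^0.
  monomial 2·x^1·y^1 ↦ 2·X^1·Y^1·Z^0.
  monomial 1·x^1·y^0 ↦ 1·X^1·Y^0·Z^1.
  monomial 1·x^0·y^2 ↦ 1·X^0·Y^2·Z^0.
  monomial -1·x^0·y^1 ↦ -1·X^0·Y^1·Z^1.
  monomial 1·x^0·y^0 ↦ 1·X^0·Y^0·Z^2.
Collecting: F(X, Y, Z) = X**2 + 2*X*Y + X*Z + Y**2 - Y*Z + Z**2.


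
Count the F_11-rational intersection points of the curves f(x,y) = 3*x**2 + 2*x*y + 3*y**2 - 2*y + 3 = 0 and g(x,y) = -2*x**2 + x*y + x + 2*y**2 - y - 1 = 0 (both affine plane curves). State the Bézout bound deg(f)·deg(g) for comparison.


Common zeros: ∅; count = 0; Bézout bound = 4.

deg(f) = 2, deg(g) = 2, so Bézout bound = 4.
Scan x ∈ F_11. For each x, list the y ∈ F_11 with f(x, y) ≡ 0 and those with g(x, y) ≡ 0 (mod 11); the common zeros in that column are the intersection.
  x = 0: f ≡ 0 at y ∈ {2, 6}; g ≡ 0 at y ∈ {1, 5}; common: ∅.
  x = 1: f ≡ 0 at y ∈ {3, 8}; g ≡ 0 at y ∈ {1, 10}; common: ∅.
  x = 2: f ≡ 0 at y ∈ {7}; g ≡ 0 at y ∈ ∅; common: ∅.
  x = 3: f ≡ 0 at y ∈ ∅; g ≡ 0 at y ∈ {5}; common: ∅.
  x = 4: f ≡ 0 at y ∈ ∅; g ≡ 0 at y ∈ ∅; common: ∅.
  x = 5: f ≡ 0 at y ∈ ∅; g ≡ 0 at y ∈ ∅; common: ∅.
  x = 6: f ≡ 0 at y ∈ {2}; g ≡ 0 at y ∈ {7}; common: ∅.
  x = 7: f ≡ 0 at y ∈ {1, 6}; g ≡ 0 at y ∈ ∅; common: ∅.
  x = 8: f ≡ 0 at y ∈ {3, 7}; g ≡ 0 at y ∈ {0, 2}; common: ∅.
  x = 9: f ≡ 0 at y ∈ ∅; g ≡ 0 at y ∈ {0, 7}; common: ∅.
  x = 10: f ≡ 0 at y ∈ ∅; g ≡ 0 at y ∈ {2, 10}; common: ∅.
Collecting: common zeros = ∅, so the count is 0.
Comparison with the Bézout bound: 0 ≤ 4 = deg(f)·deg(g), as expected for curves with no common component (the affine F_11-count falls short of the bound because intersections may lie at infinity, over extension fields, or carry multiplicity).


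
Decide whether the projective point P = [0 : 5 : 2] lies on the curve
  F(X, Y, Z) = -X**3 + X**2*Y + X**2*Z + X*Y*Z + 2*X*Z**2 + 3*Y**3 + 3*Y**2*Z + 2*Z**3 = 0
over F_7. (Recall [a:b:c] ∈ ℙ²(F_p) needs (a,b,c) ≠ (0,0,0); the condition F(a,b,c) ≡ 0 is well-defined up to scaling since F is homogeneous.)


F(0,5,2) ≡ 2 (mod 7); P is NOT on the curve.

Evaluate F(0, 5, 2) term-by-term (mod 7).
  -X**3 ↦ -1·0·1·1 = 0
  X**2*Y ↦ 1·0·5·1 = 0
  X**2*Z ↦ 1·0·1·2 = 0
  X*Y*Z ↦ 1·0·5·2 = 0
  2*X*Z**2 ↦ 2·0·1·4 = 0
  3*Y**3 ↦ 3·1·125·1 = 375
  3*Y**2*Z ↦ 3·1·25·2 = 150
  2*Z**3 ↦ 2·1·1·8 = 16
Sum: F(0, 5, 2) = (0) + (0) + (0) + (0) + (0) + (375) + (150) + (16) = 541.
Reducing mod 7: 541 ≡ 2 (mod 7).
Since F(a, b, c) ≡ 2 ≠ 0 (mod 7), P does NOT lie on the curve.


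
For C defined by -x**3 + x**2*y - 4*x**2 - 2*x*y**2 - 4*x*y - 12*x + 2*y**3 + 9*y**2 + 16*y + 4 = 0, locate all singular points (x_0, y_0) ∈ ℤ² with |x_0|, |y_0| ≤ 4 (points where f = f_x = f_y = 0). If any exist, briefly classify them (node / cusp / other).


Singular points: {(-2, -2)}; classification: cusp.

Compute partial derivatives:
  f_x = -3*x**2 + 2*x*y - 8*x - 2*y**2 - 4*y - 12.
  f_y = x**2 - 4*x*y - 4*x + 6*y**2 + 18*y + 16.
Scan x_0 ∈ {−4, ..., 4}. For each x_0, f_y(x_0, y) is a polynomial in y; find its integer roots y ∈ {−4, ..., 4}, then test f_x and f at those candidates.
  x = -4: f_y(-4, y) = 6*y**2 + 34*y + 48; vanishes at y ∈ {-3}. (-4, -3): f_x = -10 ≠ 0.
  x = -3: f_y(-3, y) = 6*y**2 + 30*y + 37; no integer root y with |y| ≤ 4.
  x = -2: f_y(-2, y) = 6*y**2 + 26*y + 28; vanishes at y ∈ {-2}. (-2, -2): f_x = 0, f = 0 — SINGULAR.
  x = -1: f_y(-1, y) = 6*y**2 + 22*y + 21; no integer root y with |y| ≤ 4.
  x = 0: f_y(0, y) = 6*y**2 + 18*y + 16; no integer root y with |y| ≤ 4.
  x = 1: f_y(1, y) = 6*y**2 + 14*y + 13; no integer root y with |y| ≤ 4.
  x = 2: f_y(2, y) = 6*y**2 + 10*y + 12; no integer root y with |y| ≤ 4.
  x = 3: f_y(3, y) = 6*y**2 + 6*y + 13; no integer root y with |y| ≤ 4.
  x = 4: f_y(4, y) = 6*y**2 + 2*y + 16; no integer root y with |y| ≤ 4.
Only singular point on the grid: (-2, -2).
Classify: substitute x = -2 + u, y = -2 + v and expand: f = -u**3 + u**2*v - 2*u*v**2 + 2*v**3 + v**2.
No constant or linear terms (consistent with a singular point). Quadratic part: v**2. Cubic part: -u**3 + u**2*v - 2*u*v**2 + 2*v**3.
The quadratic part v**2 is a perfect square, so there is a single (double) tangent line v = 0, i.e. y = -2. Restricting the cubic part to that line (v = 0) leaves -u**3 ≠ 0, so f is not divisible by v and the branch is v² ≈ u**3 to lowest order — this is a cusp.
Classification: cusp.


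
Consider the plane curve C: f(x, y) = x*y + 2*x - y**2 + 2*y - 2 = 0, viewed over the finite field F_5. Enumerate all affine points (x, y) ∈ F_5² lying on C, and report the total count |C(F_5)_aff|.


Affine F_5-points: {(0, 3), (0, 4), (1, 0), (1, 3), (2, 1), (2, 3), (3, 2), (3, 3), (4, 3)}; count = 9.

For each of the 25 pairs (x, y) ∈ F_5², evaluate f(x, y) mod 5. Record the zeros.
  x = 0: [0↦3, 1↦4, 2↦3, 3↦0, 4↦0]  zeros at y ∈ {3, 4}
  x = 1: [0↦0, 1↦2, 2↦2, 3↦0, 4↦1]  zeros at y ∈ {0, 3}
  x = 2: [0↦2, 1↦0, 2↦1, 3↦0, 4↦2]  zeros at y ∈ {1, 3}
  x = 3: [0↦4, 1↦3, 2↦0, 3↦0, 4↦3]  zeros at y ∈ {2, 3}
  x = 4: [0↦1, 1↦1, 2↦4, 3↦0, 4↦4]  zeros at y ∈ {3}
Collecting zeros: affine points = {(0, 3), (0, 4), (1, 0), (1, 3), (2, 1), (2, 3), (3, 2), (3, 3), (4, 3)}.
Total count |C(F_5)_aff| = 9.


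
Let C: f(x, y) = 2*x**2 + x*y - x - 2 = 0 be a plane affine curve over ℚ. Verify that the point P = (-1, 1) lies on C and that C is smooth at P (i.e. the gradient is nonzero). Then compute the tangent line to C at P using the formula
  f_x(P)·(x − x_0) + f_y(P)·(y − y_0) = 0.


Tangent line at P: -4*x - y - 3 = 0.

Step 1: f(-1, 1) = 0, so P lies on C.
Step 2: partial derivatives
  f_x(x, y) = 4*x + y - 1, f_y(x, y) = x.
  f_x(P) = -4, f_y(P) = -1 (gradient nonzero, so P is smooth).
Step 3: tangent line at P: -4·(x − -1) + -1·(y − 1) = 0.
Expanding: -4*x - y - 3 = 0.


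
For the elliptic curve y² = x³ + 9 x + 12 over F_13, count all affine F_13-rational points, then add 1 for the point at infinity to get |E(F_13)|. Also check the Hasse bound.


Affine points = {(0, 5), (0, 8), (1, 3), (1, 10), (2, 5), (2, 8), (3, 1), (3, 12), (5, 0), (6, 3), (6, 10), (9, 4), (9, 9), (10, 6), (10, 7), (11, 5), (11, 8)}; affine count = 17; |E(F_13)| = 18.

Discriminant check: Δ ∝ 4a³ + 27b² = 4·9³ + 27·12² = 4·729 + 27·144 ≡ 5 (mod 13). Nonzero ⇒ E is nonsingular.
For each x ∈ F_13, compute rhs = x³ + 9·x + 12 mod 13, then count y ∈ F_13 with y² ≡ rhs.
  x = 0: rhs = 12, matching y values: 5, 8 (2 points).
  x = 1: rhs = 9, matching y values: 3, 10 (2 points).
  x = 2: rhs = 12, matching y values: 5, 8 (2 points).
  x = 3: rhs = 1, matching y values: 1, 12 (2 points).
  x = 4: rhs = 8, matching y values: none (0 points).
  x = 5: rhs = 0, matching y values: 0 (1 points).
  x = 6: rhs = 9, matching y values: 3, 10 (2 points).
  x = 7: rhs = 2, matching y values: none (0 points).
  x = 8: rhs = 11, matching y values: none (0 points).
  x = 9: rhs = 3, matching y values: 4, 9 (2 points).
  x = 10: rhs = 10, matching y values: 6, 7 (2 points).
  x = 11: rhs = 12, matching y values: 5, 8 (2 points).
  x = 12: rhs = 2, matching y values: none (0 points).
Total affine count: 17.
Full point count |E(F_13)| = 17 + 1 = 18.
Hasse bound: |18 − (13+1)| = |4| = 4 ≤ 2√13 ≈ 7.2111 ✓.


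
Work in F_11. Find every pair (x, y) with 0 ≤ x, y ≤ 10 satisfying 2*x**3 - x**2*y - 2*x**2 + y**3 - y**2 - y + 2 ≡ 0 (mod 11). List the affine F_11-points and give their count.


Affine F_11-points: {(0, 6), (1, 1), (2, 8), (3, 2), (3, 5), (4, 6), (5, 1), (5, 2), (5, 9), (7, 5), (7, 8), (7, 10), (8, 7), (9, 0), (10, 5)}; count = 15.

For each of the 121 pairs (x, y) ∈ F_11², evaluate f(x, y) mod 11. Record the zeros.
  x = 0: [0↦2, 1↦1, 2↦4, 3↦6, 4↦2, 5↦9, 6↦0, 7↦3, 8↦2, 9↦3, 10↦1]  zeros at y ∈ {6}
  x = 1: [0↦2, 1↦0, 2↦2, 3↦3, 4↦9, 5↦4, 6↦5, 7↦7, 8↦5, 9↦5, 10↦2]  zeros at y ∈ {1}
  x = 2: [0↦10, 1↦5, 2↦4, 3↦2, 4↦5, 5↦8, 6↦6, 7↦5, 8↦0, 9↦8, 10↦2]  zeros at y ∈ {8}
  x = 3: [0↦5, 1↦6, 2↦0, 3↦4, 4↦2, 5↦0, 6↦4, 7↦9, 8↦10, 9↦2, 10↦2]  zeros at y ∈ {2, 5}
  x = 4: [0↦10, 1↦4, 2↦2, 3↦10, 4↦1, 5↦3, 6↦0, 7↦9, 8↦3, 9↦10, 10↦3]  zeros at y ∈ {6}
  x = 5: [0↦4, 1↦0, 2↦0, 3↦10, 4↦3, 5↦7, 6↦6, 7↦6, 8↦2, 9↦0, 10↦6]  zeros at y ∈ {1, 2, 9}
  x = 6: [0↦10, 1↦6, 2↦6, 3↦5, 4↦9, 5↦2, 6↦1, 7↦1, 8↦8, 9↦6, 10↦1]  zeros at y ∈ ∅
  x = 7: [0↦7, 1↦1, 2↦10, 3↦7, 4↦9, 5↦0, 6↦8, 7↦6, 8↦0, 9↦7, 10↦0]  zeros at y ∈ {5, 8, 10}
  x = 8: [0↦7, 1↦8, 2↦2, 3↦6, 4↦4, 5↦2, 6↦6, 7↦0, 8↦1, 9↦4, 10↦4]  zeros at y ∈ {7}
  x = 9: [0↦0, 1↦6, 2↦5, 3↦3, 4↦6, 5↦9, 6↦7, 7↦6, 8↦1, 9↦9, 10↦3]  zeros at y ∈ {0}
  x = 10: [0↦9, 1↦7, 2↦9, 3↦10, 4↦5, 5↦0, 6↦1, 7↦3, 8↦1, 9↦1, 10↦9]  zeros at y ∈ {5}
Collecting zeros: affine points = {(0, 6), (1, 1), (2, 8), (3, 2), (3, 5), (4, 6), (5, 1), (5, 2), (5, 9), (7, 5), (7, 8), (7, 10), (8, 7), (9, 0), (10, 5)}.
Total count |C(F_11)_aff| = 15.


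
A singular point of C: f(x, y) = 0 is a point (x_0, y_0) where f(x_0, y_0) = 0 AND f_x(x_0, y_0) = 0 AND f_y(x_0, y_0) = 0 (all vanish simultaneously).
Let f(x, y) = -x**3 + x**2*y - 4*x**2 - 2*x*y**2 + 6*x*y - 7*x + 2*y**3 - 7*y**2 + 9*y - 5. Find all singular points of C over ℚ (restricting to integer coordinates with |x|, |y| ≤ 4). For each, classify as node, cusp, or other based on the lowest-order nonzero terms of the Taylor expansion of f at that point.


Singular points: {(-1, 1)}; classification: cusp.

Compute partial derivatives:
  f_x = -3*x**2 + 2*x*y - 8*x - 2*y**2 + 6*y - 7.
  f_y = x**2 - 4*x*y + 6*x + 6*y**2 - 14*y + 9.
Scan x_0 ∈ {−4, ..., 4}. For each x_0, f_y(x_0, y) is a polynomial in y; find its integer roots y ∈ {−4, ..., 4}, then test f_x and f at those candidates.
  x = -4: f_y(-4, y) = 6*y**2 + 2*y + 1; no integer root y with |y| ≤ 4.
  x = -3: f_y(-3, y) = 6*y**2 - 2*y; vanishes at y ∈ {0}. (-3, 0): f_x = -10 ≠ 0.
  x = -2: f_y(-2, y) = 6*y**2 - 6*y + 1; no integer root y with |y| ≤ 4.
  x = -1: f_y(-1, y) = 6*y**2 - 10*y + 4; vanishes at y ∈ {1}. (-1, 1): f_x = 0, f = 0 — SINGULAR.
  x = 0: f_y(0, y) = 6*y**2 - 14*y + 9; no integer root y with |y| ≤ 4.
  x = 1: f_y(1, y) = 6*y**2 - 18*y + 16; no integer root y with |y| ≤ 4.
  x = 2: f_y(2, y) = 6*y**2 - 22*y + 25; no integer root y with |y| ≤ 4.
  x = 3: f_y(3, y) = 6*y**2 - 26*y + 36; no integer root y with |y| ≤ 4.
  x = 4: f_y(4, y) = 6*y**2 - 30*y + 49; no integer root y with |y| ≤ 4.
Only singular point on the grid: (-1, 1).
Classify: substitute x = -1 + u, y = 1 + v and expand: f = -u**3 + u**2*v - 2*u*v**2 + 2*v**3 + v**2.
No constant or linear terms (consistent with a singular point). Quadratic part: v**2. Cubic part: -u**3 + u**2*v - 2*u*v**2 + 2*v**3.
The quadratic part v**2 is a perfect square, so there is a single (double) tangent line v = 0, i.e. y = 1. Restricting the cubic part to that line (v = 0) leaves -u**3 ≠ 0, so f is not divisible by v and the branch is v² ≈ u**3 to lowest order — this is a cusp.
Classification: cusp.


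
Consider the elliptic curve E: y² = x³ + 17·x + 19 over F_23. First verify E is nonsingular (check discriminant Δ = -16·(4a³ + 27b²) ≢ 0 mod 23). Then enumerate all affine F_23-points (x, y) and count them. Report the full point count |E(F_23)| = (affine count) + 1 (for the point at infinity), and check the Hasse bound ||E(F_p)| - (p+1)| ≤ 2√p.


Affine points = {(4, 6), (4, 17), (8, 0), (9, 2), (9, 21), (10, 4), (10, 19), (17, 0), (18, 4), (18, 19), (19, 5), (19, 18), (21, 0), (22, 1), (22, 22)}; affine count = 15; |E(F_23)| = 16.

Discriminant check: Δ ∝ 4a³ + 27b² = 4·17³ + 27·19² = 4·4913 + 27·361 ≡ 5 (mod 23). Nonzero ⇒ E is nonsingular.
For each x ∈ F_23, compute rhs = x³ + 17·x + 19 mod 23, then count y ∈ F_23 with y² ≡ rhs.
  x = 0: rhs = 19, matching y values: none (0 points).
  x = 1: rhs = 14, matching y values: none (0 points).
  x = 2: rhs = 15, matching y values: none (0 points).
  x = 3: rhs = 5, matching y values: none (0 points).
  x = 4: rhs = 13, matching y values: 6, 17 (2 points).
  x = 5: rhs = 22, matching y values: none (0 points).
  x = 6: rhs = 15, matching y values: none (0 points).
  x = 7: rhs = 21, matching y values: none (0 points).
  x = 8: rhs = 0, matching y values: 0 (1 points).
  x = 9: rhs = 4, matching y values: 2, 21 (2 points).
  x = 10: rhs = 16, matching y values: 4, 19 (2 points).
  x = 11: rhs = 19, matching y values: none (0 points).
  x = 12: rhs = 19, matching y values: none (0 points).
  x = 13: rhs = 22, matching y values: none (0 points).
  x = 14: rhs = 11, matching y values: none (0 points).
  x = 15: rhs = 15, matching y values: none (0 points).
  x = 16: rhs = 17, matching y values: none (0 points).
  x = 17: rhs = 0, matching y values: 0 (1 points).
  x = 18: rhs = 16, matching y values: 4, 19 (2 points).
  x = 19: rhs = 2, matching y values: 5, 18 (2 points).
  x = 20: rhs = 10, matching y values: none (0 points).
  x = 21: rhs = 0, matching y values: 0 (1 points).
  x = 22: rhs = 1, matching y values: 1, 22 (2 points).
Total affine count: 15.
Full point count |E(F_23)| = 15 + 1 = 16.
Hasse bound: |16 − (23+1)| = |-8| = 8 ≤ 2√23 ≈ 9.5917 ✓.


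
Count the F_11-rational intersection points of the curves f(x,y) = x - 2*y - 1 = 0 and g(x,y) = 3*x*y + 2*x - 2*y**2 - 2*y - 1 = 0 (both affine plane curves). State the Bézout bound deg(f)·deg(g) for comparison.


Common zeros: {(6, 8), (10, 10)}; count = 2; Bézout bound = 2.

deg(f) = 1, deg(g) = 2, so Bézout bound = 2.
Scan x ∈ F_11. For each x, list the y ∈ F_11 with f(x, y) ≡ 0 and those with g(x, y) ≡ 0 (mod 11); the common zeros in that column are the intersection.
  x = 0: f ≡ 0 at y ∈ {5}; g ≡ 0 at y ∈ ∅; common: ∅.
  x = 1: f ≡ 0 at y ∈ {0}; g ≡ 0 at y ∈ {1, 5}; common: ∅.
  x = 2: f ≡ 0 at y ∈ {6}; g ≡ 0 at y ∈ ∅; common: ∅.
  x = 3: f ≡ 0 at y ∈ {1}; g ≡ 0 at y ∈ {2, 7}; common: ∅.
  x = 4: f ≡ 0 at y ∈ {7}; g ≡ 0 at y ∈ ∅; common: ∅.
  x = 5: f ≡ 0 at y ∈ {2}; g ≡ 0 at y ∈ ∅; common: ∅.
  x = 6: f ≡ 0 at y ∈ {8}; g ≡ 0 at y ∈ {0, 8}; common: {8}.
  x = 7: f ≡ 0 at y ∈ {3}; g ≡ 0 at y ∈ {6, 9}; common: ∅.
  x = 8: f ≡ 0 at y ∈ {9}; g ≡ 0 at y ∈ ∅; common: ∅.
  x = 9: f ≡ 0 at y ∈ {4}; g ≡ 0 at y ∈ ∅; common: ∅.
  x = 10: f ≡ 0 at y ∈ {10}; g ≡ 0 at y ∈ {4, 10}; common: {10}.
Collecting: common zeros = {(6, 8), (10, 10)}, so the count is 2.
Comparison with the Bézout bound: 2 ≤ 2 = deg(f)·deg(g), as expected for curves with no common component (the bound is attained).


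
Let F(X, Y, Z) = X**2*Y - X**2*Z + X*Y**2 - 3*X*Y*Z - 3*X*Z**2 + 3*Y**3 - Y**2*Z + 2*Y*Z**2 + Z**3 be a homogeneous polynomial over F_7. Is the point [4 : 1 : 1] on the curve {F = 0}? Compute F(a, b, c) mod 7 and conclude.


F(4,1,1) ≡ 6 (mod 7); P is NOT on the curve.

Evaluate F(4, 1, 1) term-by-term (mod 7).
  X**2*Y ↦ 1·16·1·1 = 16
  -X**2*Z ↦ -1·16·1·1 = -16
  X*Y**2 ↦ 1·4·1·1 = 4
  -3*X*Y*Z ↦ -3·4·1·1 = -12
  -3*X*Z**2 ↦ -3·4·1·1 = -12
  3*Y**3 ↦ 3·1·1·1 = 3
  -Y**2*Z ↦ -1·1·1·1 = -1
  2*Y*Z**2 ↦ 2·1·1·1 = 2
  Z**3 ↦ 1·1·1·1 = 1
Sum: F(4, 1, 1) = (16) + (-16) + (4) + (-12) + (-12) + (3) + (-1) + (2) + (1) = -15.
Reducing mod 7: -15 ≡ 6 (mod 7).
Since F(a, b, c) ≡ 6 ≠ 0 (mod 7), P does NOT lie on the curve.


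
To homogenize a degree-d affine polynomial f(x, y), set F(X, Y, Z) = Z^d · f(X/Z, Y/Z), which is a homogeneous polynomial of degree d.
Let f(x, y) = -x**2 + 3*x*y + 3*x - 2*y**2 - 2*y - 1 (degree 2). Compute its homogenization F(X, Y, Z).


F(X, Y, Z) = -X**2 + 3*X*Y + 3*X*Z - 2*Y**2 - 2*Y*Z - Z**2

deg(f) = 2.
Substitute x = X/Z, y = Y/Z into f, then multiply by Z^2.
  monomial -1·x^2·y^0 ↦ -1·X^2·Y^0·Z^0.
  monomial 3·x^1·y^1 ↦ 3·X^1·Y^1·Z^0.
  monomial 3·x^1·y^0 ↦ 3·X^1·Y^0·Z^1.
  monomial -2·x^0·y^2 ↦ -2·X^0·Y^2·Z^0.
  monomial -2·x^0·y^1 ↦ -2·X^0·Y^1·Z^1.
  monomial -1·x^0·y^0 ↦ -1·X^0·Y^0·Z^2.
Collecting: F(X, Y, Z) = -X**2 + 3*X*Y + 3*X*Z - 2*Y**2 - 2*Y*Z - Z**2.
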